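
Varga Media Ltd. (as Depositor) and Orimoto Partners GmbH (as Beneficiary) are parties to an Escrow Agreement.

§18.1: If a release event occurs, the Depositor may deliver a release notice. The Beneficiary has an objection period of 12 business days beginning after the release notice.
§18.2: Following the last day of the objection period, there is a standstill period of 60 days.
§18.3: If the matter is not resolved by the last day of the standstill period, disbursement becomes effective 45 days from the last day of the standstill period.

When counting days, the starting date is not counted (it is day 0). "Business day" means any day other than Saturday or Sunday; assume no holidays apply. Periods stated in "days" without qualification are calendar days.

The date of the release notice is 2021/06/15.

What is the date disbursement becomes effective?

2021/10/14

From Tuesday, 2021/06/15, 12 business days (Jun 16, Jun 17, Jun 18, Jun 21, …, Jun 29, Jun 30, Jul 1, skipping weekends) brings us to Thursday, 2021/07/01, which is the last day of the objection period.
The last day of the standstill period: 2021/07/01 + 60 days = 2021/08/30.
Adding 45 calendar days to 2021/08/30 gives 2021/10/14, which is the date disbursement becomes effective.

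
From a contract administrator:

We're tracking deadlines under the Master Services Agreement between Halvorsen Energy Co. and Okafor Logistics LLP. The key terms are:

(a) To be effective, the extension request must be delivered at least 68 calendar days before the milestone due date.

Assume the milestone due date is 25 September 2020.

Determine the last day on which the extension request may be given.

Counting back 68 calendar days from 25 September 2020 gives 19 July 2020.

19 July 2020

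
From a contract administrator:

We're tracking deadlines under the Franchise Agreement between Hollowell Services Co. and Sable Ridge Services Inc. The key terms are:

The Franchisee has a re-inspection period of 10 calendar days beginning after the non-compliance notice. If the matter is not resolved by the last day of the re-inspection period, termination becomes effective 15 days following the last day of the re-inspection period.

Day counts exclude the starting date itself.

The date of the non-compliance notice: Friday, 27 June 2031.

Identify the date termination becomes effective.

22 July 2031

Adding 10 calendar days to 27 June 2031 gives 7 July 2031, which is the last day of the re-inspection period.
The date termination becomes effective: 7 July 2031 + 15 days = 22 July 2031.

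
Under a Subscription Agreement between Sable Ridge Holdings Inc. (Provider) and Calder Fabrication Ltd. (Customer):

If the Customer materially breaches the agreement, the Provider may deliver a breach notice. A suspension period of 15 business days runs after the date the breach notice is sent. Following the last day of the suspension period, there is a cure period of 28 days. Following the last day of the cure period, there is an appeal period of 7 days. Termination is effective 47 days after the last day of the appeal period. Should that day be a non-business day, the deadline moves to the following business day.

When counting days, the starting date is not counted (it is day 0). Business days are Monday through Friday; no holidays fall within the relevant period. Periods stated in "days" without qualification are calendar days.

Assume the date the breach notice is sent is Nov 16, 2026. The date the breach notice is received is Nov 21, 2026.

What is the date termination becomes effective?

The last day of the suspension period: counting 15 business days from Monday, Nov 16, 2026 (Nov 17, Nov 18, Nov 19, Nov 20, …, Dec 3, Dec 4, Dec 7, skipping weekends) reaches Monday, Dec 7, 2026.
The last day of the cure period: Dec 7, 2026 + 28 days = Jan 4, 2027.
Adding 7 calendar days to Jan 4, 2027 gives Jan 11, 2027, which is the last day of the appeal period.
The date termination becomes effective: Jan 11, 2027 + 47 days = Feb 27, 2027. That falls on a Saturday, so it rolls to the next business day, Monday, Mar 1, 2027.

Mar 1, 2027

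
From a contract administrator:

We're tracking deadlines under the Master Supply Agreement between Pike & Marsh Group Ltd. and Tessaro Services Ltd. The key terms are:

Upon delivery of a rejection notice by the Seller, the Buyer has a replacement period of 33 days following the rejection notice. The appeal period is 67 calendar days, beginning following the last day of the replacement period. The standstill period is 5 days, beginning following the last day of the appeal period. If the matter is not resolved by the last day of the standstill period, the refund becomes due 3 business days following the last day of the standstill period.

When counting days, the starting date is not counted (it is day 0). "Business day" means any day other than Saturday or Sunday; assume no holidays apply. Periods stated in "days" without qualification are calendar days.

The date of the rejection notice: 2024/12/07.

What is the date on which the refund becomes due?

The last day of the replacement period: 33 calendar days after 2024/12/07 is 2025/01/09.
The last day of the appeal period: 2025/01/09 + 67 days = 2025/03/17.
The last day of the standstill period: 5 calendar days after 2025/03/17 is 2025/03/22.
From Saturday, 2025/03/22, 3 business days (Mar 24, Mar 25, Mar 26, skipping weekends) brings us to Wednesday, 2025/03/26, which is the date on which the refund becomes due.

2025/03/26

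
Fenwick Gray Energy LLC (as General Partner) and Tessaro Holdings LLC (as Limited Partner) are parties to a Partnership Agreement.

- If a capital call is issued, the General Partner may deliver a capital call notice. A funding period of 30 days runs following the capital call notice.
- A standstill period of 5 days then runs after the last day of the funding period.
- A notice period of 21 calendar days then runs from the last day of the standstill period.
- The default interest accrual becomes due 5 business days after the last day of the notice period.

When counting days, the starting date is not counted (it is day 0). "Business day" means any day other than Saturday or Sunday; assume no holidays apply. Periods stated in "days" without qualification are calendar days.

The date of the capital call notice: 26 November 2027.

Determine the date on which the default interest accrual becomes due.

28 January 2028

The last day of the funding period: 26 November 2027 + 30 days = 26 December 2027.
The last day of the standstill period: 26 December 2027 + 5 days = 31 December 2027.
Adding 21 calendar days to 31 December 2027 gives 21 January 2028, which is the last day of the notice period.
The date on which the default interest accrual becomes due: counting 5 business days from Friday, 21 January 2028 (Jan 24, Jan 25, Jan 26, Jan 27, Jan 28, skipping weekends) reaches Friday, 28 January 2028.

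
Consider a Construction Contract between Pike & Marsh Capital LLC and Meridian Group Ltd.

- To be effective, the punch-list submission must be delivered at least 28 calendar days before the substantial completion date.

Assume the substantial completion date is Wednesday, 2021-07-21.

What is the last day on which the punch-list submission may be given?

2021-06-23

Counting back 28 calendar days from 2021-07-21 gives 2021-06-23.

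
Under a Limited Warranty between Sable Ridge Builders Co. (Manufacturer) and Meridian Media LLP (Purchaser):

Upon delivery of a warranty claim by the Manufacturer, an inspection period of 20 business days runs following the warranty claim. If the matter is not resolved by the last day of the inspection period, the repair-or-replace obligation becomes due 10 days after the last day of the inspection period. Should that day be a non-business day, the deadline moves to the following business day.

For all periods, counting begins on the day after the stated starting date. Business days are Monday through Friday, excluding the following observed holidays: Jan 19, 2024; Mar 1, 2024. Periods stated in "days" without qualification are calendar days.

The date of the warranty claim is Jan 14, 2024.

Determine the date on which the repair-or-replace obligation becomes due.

The last day of the inspection period: 20 business days after Sunday, Jan 14, 2024, skipping weekends and the listed holiday on Jan 19 — Jan 15, Jan 16, Jan 17, Jan 18, …, Feb 8, Feb 9, Feb 12 — lands on Monday, Feb 12, 2024.
Adding 10 calendar days to Feb 12, 2024 gives Feb 22, 2024, which is the date on which the repair-or-replace obligation becomes due. Feb 22, 2024 is a Thursday and is not a listed holiday, so no roll-forward applies.

Feb 22, 2024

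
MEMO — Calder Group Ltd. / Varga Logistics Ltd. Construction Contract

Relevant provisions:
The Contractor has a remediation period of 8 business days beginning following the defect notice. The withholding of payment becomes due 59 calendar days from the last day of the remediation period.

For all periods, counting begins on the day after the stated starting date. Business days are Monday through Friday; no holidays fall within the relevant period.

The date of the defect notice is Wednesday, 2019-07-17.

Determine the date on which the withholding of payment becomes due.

From Wednesday, 2019-07-17, 8 business days (Jul 18, Jul 19, Jul 22, Jul 23, Jul 24, Jul 25, Jul 26, Jul 29, skipping weekends) brings us to Monday, 2019-07-29, which is the last day of the remediation period.
The date on which the withholding of payment becomes due: 2019-07-29 + 59 days = 2019-09-26.

2019-09-26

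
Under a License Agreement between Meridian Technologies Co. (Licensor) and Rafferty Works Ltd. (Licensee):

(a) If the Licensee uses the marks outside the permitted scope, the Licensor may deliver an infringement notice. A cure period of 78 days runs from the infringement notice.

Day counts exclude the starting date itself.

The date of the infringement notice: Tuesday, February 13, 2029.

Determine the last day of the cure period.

Adding 78 calendar days to February 13, 2029 gives May 2, 2029, which is the last day of the cure period.

May 2, 2029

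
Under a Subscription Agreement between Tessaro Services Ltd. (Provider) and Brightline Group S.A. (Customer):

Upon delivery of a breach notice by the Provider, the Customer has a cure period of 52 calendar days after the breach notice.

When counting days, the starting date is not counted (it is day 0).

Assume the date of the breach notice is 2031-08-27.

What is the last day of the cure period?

Adding 52 calendar days to 2031-08-27 gives 2031-10-18, which is the last day of the cure period.

2031-10-18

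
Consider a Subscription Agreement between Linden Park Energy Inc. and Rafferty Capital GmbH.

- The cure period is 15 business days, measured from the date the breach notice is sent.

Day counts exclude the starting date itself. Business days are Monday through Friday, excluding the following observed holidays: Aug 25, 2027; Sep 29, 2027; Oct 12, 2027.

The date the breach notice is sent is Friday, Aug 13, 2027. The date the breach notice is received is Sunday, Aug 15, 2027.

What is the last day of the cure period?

Sep 6, 2027

From Friday, Aug 13, 2027, 15 business days (Aug 16, Aug 17, Aug 18, Aug 19, …, Sep 2, Sep 3, Sep 6, skipping weekends and the listed holiday on Aug 25) brings us to Monday, Sep 6, 2027, which is the last day of the cure period.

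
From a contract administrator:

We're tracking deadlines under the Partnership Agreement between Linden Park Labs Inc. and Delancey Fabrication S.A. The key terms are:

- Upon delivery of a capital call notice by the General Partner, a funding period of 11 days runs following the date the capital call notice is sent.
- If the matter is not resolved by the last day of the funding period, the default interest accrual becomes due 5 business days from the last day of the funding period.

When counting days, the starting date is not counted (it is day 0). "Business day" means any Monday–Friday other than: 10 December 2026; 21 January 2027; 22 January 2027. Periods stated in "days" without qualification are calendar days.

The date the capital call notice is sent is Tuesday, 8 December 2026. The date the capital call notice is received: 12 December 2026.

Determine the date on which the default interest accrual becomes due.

Adding 11 calendar days to 8 December 2026 gives 19 December 2026, which is the last day of the funding period.
From Saturday, 19 December 2026, 5 business days (Dec 21, Dec 22, Dec 23, Dec 24, Dec 25, skipping weekends) brings us to Friday, 25 December 2026, which is the date on which the default interest accrual becomes due.

25 December 2026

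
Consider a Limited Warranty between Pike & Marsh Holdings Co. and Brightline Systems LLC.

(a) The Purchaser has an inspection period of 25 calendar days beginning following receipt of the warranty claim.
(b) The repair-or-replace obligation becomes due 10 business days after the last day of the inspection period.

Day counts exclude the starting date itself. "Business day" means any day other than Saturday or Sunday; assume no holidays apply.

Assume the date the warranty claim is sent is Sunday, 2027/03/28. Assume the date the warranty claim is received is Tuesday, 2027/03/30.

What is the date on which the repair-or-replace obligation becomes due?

Adding 25 calendar days to 2027/03/30 gives 2027/04/24, which is the last day of the inspection period.
From Saturday, 2027/04/24, 10 business days (Apr 26, Apr 27, Apr 28, Apr 29, Apr 30, May 3, May 4, May 5, May 6, May 7, skipping weekends) brings us to Friday, 2027/05/07, which is the date on which the repair-or-replace obligation becomes due.

2027/05/07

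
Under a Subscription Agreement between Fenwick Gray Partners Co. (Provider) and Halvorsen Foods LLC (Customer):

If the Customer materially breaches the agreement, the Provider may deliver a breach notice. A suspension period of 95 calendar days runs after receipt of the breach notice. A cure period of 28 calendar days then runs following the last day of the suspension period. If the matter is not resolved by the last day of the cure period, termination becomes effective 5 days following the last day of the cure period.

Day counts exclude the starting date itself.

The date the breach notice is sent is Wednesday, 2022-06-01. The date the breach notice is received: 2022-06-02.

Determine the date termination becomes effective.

2022-10-08

The last day of the suspension period: 95 calendar days after 2022-06-02 is 2022-09-05.
The last day of the cure period: 28 calendar days after 2022-09-05 is 2022-10-03.
The date termination becomes effective: 2022-10-03 + 5 days = 2022-10-08.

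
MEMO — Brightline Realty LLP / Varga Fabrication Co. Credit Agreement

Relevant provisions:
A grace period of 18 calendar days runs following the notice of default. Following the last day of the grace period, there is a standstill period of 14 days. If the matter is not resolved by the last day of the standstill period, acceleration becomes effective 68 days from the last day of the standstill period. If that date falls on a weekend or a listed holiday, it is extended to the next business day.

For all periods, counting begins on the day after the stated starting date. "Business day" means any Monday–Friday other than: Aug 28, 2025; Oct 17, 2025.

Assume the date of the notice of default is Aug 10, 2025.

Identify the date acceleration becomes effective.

The last day of the grace period: Aug 10, 2025 + 18 days = Aug 28, 2025.
Adding 14 calendar days to Aug 28, 2025 gives Sep 11, 2025, which is the last day of the standstill period.
Adding 68 calendar days to Sep 11, 2025 gives Nov 18, 2025, which is the date acceleration becomes effective. Nov 18, 2025 is a Tuesday and is not a listed holiday, so no roll-forward applies.

Nov 18, 2025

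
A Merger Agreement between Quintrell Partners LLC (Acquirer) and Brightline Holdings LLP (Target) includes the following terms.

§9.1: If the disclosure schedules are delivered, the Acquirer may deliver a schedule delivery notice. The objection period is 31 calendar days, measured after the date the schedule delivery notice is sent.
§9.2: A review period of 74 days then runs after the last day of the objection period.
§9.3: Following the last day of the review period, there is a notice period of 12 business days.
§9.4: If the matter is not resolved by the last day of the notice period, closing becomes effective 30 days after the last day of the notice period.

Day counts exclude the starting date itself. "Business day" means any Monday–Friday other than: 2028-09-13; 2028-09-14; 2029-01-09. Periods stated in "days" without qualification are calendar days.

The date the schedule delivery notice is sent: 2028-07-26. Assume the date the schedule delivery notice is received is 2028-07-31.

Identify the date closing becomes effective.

2028-12-24

The last day of the objection period: 31 calendar days after 2028-07-26 is 2028-08-26.
The last day of the review period: 74 calendar days after 2028-08-26 is 2028-11-08.
From Wednesday, 2028-11-08, 12 business days (Nov 9, Nov 10, Nov 13, Nov 14, …, Nov 22, Nov 23, Nov 24, skipping weekends) brings us to Friday, 2028-11-24, which is the last day of the notice period.
The date closing becomes effective: 30 calendar days after 2028-11-24 is 2028-12-24.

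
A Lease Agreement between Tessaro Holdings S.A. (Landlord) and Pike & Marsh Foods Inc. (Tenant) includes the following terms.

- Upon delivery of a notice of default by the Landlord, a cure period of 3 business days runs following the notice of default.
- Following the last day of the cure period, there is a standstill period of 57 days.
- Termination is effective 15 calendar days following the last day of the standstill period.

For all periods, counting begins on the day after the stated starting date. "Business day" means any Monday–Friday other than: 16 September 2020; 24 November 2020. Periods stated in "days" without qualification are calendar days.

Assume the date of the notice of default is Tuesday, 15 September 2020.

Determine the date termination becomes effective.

The last day of the cure period: counting 3 business days from Tuesday, 15 September 2020 (Sep 17, Sep 18, Sep 21, skipping weekends and the listed holiday on Sep 16) reaches Monday, 21 September 2020.
Adding 57 calendar days to 21 September 2020 gives 17 November 2020, which is the last day of the standstill period.
The date termination becomes effective: 17 November 2020 + 15 days = 2 December 2020.

2 December 2020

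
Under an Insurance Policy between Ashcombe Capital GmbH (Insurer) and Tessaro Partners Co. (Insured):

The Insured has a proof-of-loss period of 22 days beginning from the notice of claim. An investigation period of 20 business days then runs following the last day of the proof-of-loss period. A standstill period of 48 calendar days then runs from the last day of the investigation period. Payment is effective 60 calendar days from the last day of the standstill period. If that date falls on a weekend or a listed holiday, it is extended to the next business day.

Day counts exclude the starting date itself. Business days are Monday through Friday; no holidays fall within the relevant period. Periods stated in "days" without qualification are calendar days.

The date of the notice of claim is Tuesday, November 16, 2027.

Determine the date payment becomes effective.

April 24, 2028

The last day of the proof-of-loss period: 22 calendar days after November 16, 2027 is December 8, 2027.
From Wednesday, December 8, 2027, 20 business days (Dec 9, Dec 10, Dec 13, Dec 14, …, Jan 3, Jan 4, Jan 5, skipping weekends) brings us to Wednesday, January 5, 2028, which is the last day of the investigation period.
The last day of the standstill period: January 5, 2028 + 48 days = February 22, 2028.
The date payment becomes effective: 60 calendar days after February 22, 2028 is April 22, 2028. That falls on a Saturday, so it rolls to the next business day, Monday, April 24, 2028.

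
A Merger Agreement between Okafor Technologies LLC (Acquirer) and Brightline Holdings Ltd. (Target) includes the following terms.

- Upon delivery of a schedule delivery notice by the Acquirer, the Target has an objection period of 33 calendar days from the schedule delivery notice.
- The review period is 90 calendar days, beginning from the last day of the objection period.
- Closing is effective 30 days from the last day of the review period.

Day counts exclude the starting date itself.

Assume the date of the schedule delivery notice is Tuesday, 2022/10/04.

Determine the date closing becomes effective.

2023/03/06

The last day of the objection period: 2022/10/04 + 33 days = 2022/11/06.
The last day of the review period: 2022/11/06 + 90 days = 2023/02/04.
The date closing becomes effective: 2023/02/04 + 30 days = 2023/03/06.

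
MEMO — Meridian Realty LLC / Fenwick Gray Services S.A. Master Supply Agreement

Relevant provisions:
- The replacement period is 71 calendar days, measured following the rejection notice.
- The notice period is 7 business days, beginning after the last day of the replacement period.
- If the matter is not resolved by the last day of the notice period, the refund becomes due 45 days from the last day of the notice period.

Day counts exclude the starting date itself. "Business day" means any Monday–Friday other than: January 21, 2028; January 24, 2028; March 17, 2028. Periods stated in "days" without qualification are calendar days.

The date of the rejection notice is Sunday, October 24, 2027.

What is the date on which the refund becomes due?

February 26, 2028

The last day of the replacement period: October 24, 2027 + 71 days = January 3, 2028.
The last day of the notice period: 7 business days after Monday, January 3, 2028, skipping weekends — Jan 4, Jan 5, Jan 6, Jan 7, Jan 10, Jan 11, Jan 12 — lands on Wednesday, January 12, 2028.
Adding 45 calendar days to January 12, 2028 gives February 26, 2028, which is the date on which the refund becomes due.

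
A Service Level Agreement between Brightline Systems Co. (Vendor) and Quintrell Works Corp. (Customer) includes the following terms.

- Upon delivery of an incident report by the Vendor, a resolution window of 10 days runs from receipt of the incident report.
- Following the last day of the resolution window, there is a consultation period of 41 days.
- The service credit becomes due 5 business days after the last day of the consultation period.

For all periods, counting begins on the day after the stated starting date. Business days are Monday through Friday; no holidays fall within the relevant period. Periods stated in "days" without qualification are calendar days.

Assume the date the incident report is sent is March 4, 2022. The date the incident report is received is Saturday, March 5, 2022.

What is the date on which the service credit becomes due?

The last day of the resolution window: March 5, 2022 + 10 days = March 15, 2022.
The last day of the consultation period: 41 calendar days after March 15, 2022 is April 25, 2022.
From Monday, April 25, 2022, 5 business days (Apr 26, Apr 27, Apr 28, Apr 29, May 2, skipping weekends) brings us to Monday, May 2, 2022, which is the date on which the service credit becomes due.

May 2, 2022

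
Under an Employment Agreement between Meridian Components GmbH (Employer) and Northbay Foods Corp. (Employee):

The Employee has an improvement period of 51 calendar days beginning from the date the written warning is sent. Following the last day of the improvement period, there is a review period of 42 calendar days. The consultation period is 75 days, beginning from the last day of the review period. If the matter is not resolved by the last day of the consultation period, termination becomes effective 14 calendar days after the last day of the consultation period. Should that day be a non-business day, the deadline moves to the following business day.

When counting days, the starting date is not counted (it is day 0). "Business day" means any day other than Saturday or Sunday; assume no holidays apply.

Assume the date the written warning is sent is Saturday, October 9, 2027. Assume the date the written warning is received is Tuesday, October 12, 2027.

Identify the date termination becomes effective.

Adding 51 calendar days to October 9, 2027 gives November 29, 2027, which is the last day of the improvement period.
The last day of the review period: 42 calendar days after November 29, 2027 is January 10, 2028.
The last day of the consultation period: 75 calendar days after January 10, 2028 is March 25, 2028.
The date termination becomes effective: 14 calendar days after March 25, 2028 is April 8, 2028. That falls on a Saturday, so it rolls to the next business day, Monday, April 10, 2028.

April 10, 2028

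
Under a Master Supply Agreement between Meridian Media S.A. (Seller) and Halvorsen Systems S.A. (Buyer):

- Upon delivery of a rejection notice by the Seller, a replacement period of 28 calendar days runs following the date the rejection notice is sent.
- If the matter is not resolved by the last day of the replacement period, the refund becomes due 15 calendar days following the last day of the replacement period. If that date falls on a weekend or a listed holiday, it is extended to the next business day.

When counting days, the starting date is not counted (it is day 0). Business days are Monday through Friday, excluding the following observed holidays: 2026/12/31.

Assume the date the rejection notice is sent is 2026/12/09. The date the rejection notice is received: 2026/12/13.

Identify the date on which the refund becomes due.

The last day of the replacement period: 2026/12/09 + 28 days = 2027/01/06.
The date on which the refund becomes due: 15 calendar days after 2027/01/06 is 2027/01/21. 2027/01/21 is a Thursday and is not a listed holiday, so no roll-forward applies.

2027/01/21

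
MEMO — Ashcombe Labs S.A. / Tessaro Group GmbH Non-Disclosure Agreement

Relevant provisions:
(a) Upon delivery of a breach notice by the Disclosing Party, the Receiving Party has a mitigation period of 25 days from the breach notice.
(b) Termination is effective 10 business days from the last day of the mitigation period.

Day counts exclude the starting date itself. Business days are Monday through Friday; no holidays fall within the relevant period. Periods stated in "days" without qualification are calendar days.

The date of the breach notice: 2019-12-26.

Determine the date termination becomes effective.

The last day of the mitigation period: 2019-12-26 + 25 days = 2020-01-20.
The date termination becomes effective: 10 business days after Monday, 2020-01-20, skipping weekends — Jan 21, Jan 22, Jan 23, Jan 24, Jan 27, Jan 28, Jan 29, Jan 30, Jan 31, Feb 3 — lands on Monday, 2020-02-03.

2020-02-03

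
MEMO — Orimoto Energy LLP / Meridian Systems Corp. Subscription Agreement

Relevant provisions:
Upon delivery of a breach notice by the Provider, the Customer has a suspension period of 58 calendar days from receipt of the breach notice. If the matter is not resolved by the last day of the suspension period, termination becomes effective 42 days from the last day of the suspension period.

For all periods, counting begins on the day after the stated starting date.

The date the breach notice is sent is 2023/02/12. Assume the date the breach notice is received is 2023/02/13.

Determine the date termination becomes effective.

2023/05/24

The last day of the suspension period: 58 calendar days after 2023/02/13 is 2023/04/12.
The date termination becomes effective: 2023/04/12 + 42 days = 2023/05/24.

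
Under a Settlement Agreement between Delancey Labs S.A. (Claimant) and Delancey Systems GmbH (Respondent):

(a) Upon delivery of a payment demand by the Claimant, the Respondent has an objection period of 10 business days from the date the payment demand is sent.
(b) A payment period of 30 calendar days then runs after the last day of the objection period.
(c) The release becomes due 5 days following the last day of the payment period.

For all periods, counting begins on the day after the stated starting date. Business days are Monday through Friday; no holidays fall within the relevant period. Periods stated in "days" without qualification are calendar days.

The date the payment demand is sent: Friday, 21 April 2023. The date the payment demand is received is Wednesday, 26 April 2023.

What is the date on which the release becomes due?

From Friday, 21 April 2023, 10 business days (Apr 24, Apr 25, Apr 26, Apr 27, Apr 28, May 1, May 2, May 3, May 4, May 5, skipping weekends) brings us to Friday, 5 May 2023, which is the last day of the objection period.
The last day of the payment period: 5 May 2023 + 30 days = 4 June 2023.
The date on which the release becomes due: 4 June 2023 + 5 days = 9 June 2023.

9 June 2023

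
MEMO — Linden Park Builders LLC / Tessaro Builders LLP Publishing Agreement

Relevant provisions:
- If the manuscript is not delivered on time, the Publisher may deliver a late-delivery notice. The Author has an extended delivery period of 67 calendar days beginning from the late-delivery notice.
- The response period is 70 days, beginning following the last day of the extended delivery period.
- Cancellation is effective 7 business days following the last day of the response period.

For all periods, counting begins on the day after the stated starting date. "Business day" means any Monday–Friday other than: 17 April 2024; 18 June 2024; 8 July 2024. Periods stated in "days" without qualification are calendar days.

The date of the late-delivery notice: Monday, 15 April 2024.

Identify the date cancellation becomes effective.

The last day of the extended delivery period: 15 April 2024 + 67 days = 21 June 2024.
The last day of the response period: 21 June 2024 + 70 days = 30 August 2024.
The date cancellation becomes effective: counting 7 business days from Friday, 30 August 2024 (Sep 2, Sep 3, Sep 4, Sep 5, Sep 6, Sep 9, Sep 10, skipping weekends) reaches Tuesday, 10 September 2024.

10 September 2024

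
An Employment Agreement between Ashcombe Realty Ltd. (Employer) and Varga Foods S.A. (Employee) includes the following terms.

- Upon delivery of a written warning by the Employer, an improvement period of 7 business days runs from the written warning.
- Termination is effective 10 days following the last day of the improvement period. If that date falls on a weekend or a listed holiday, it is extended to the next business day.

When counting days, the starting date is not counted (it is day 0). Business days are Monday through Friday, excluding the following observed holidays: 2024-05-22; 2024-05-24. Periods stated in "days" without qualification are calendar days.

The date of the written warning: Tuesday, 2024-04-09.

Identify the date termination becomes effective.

The last day of the improvement period: 7 business days after Tuesday, 2024-04-09, skipping weekends — Apr 10, Apr 11, Apr 12, Apr 15, Apr 16, Apr 17, Apr 18 — lands on Thursday, 2024-04-18.
Adding 10 calendar days to 2024-04-18 gives 2024-04-28, which is the date termination becomes effective. That falls on a Sunday, so it rolls to the next business day, Monday, 2024-04-29.

2024-04-29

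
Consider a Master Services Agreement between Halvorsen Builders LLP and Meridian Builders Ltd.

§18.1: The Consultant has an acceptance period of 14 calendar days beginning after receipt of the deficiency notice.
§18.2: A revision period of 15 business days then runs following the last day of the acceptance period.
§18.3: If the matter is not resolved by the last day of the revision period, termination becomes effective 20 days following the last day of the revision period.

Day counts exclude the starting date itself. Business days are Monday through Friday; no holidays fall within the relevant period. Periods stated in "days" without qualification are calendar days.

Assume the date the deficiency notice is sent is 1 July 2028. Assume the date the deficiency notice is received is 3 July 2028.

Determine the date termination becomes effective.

The last day of the acceptance period: 3 July 2028 + 14 days = 17 July 2028.
From Monday, 17 July 2028, 15 business days (Jul 18, Jul 19, Jul 20, Jul 21, …, Aug 3, Aug 4, Aug 7, skipping weekends) brings us to Monday, 7 August 2028, which is the last day of the revision period.
The date termination becomes effective: 20 calendar days after 7 August 2028 is 27 August 2028.

27 August 2028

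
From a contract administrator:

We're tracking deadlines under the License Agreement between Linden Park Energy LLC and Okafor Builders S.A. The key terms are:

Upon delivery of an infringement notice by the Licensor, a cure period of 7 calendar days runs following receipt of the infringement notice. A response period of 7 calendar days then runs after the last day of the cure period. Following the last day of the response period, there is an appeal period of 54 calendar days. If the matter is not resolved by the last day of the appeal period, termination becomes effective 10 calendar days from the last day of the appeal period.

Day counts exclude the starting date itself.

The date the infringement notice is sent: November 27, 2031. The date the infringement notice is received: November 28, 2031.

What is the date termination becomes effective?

The last day of the cure period: 7 calendar days after November 28, 2031 is December 5, 2031.
The last day of the response period: 7 calendar days after December 5, 2031 is December 12, 2031.
The last day of the appeal period: December 12, 2031 + 54 days = February 4, 2032.
The date termination becomes effective: February 4, 2032 + 10 days = February 14, 2032.

February 14, 2032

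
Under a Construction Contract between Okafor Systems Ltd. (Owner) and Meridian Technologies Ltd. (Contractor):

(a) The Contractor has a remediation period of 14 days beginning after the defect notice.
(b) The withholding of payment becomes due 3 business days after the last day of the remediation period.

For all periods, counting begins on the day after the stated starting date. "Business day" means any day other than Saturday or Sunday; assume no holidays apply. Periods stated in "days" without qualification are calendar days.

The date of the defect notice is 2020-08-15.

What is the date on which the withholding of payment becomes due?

Adding 14 calendar days to 2020-08-15 gives 2020-08-29, which is the last day of the remediation period.
The date on which the withholding of payment becomes due: 3 business days after Saturday, 2020-08-29, skipping weekends — Aug 31, Sep 1, Sep 2 — lands on Wednesday, 2020-09-02.

2020-09-02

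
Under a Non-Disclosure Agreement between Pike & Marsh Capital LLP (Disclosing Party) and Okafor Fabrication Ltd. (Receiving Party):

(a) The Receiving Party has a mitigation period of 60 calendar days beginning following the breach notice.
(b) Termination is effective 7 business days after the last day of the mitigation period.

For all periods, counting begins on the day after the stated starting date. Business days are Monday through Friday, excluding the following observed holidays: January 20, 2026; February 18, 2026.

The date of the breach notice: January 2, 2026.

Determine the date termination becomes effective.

The last day of the mitigation period: January 2, 2026 + 60 days = March 3, 2026.
From Tuesday, March 3, 2026, 7 business days (Mar 4, Mar 5, Mar 6, Mar 9, Mar 10, Mar 11, Mar 12, skipping weekends) brings us to Thursday, March 12, 2026, which is the date termination becomes effective.

March 12, 2026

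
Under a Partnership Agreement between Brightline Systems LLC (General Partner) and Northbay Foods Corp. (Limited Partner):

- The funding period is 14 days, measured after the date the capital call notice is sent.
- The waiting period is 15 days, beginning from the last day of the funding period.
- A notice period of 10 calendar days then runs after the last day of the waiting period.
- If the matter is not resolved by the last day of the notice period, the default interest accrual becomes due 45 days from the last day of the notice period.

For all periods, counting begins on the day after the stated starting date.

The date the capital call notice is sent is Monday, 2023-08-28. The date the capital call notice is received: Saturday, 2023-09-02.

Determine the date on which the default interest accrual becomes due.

The last day of the funding period: 2023-08-28 + 14 days = 2023-09-11.
The last day of the waiting period: 15 calendar days after 2023-09-11 is 2023-09-26.
The last day of the notice period: 2023-09-26 + 10 days = 2023-10-06.
The date on which the default interest accrual becomes due: 2023-10-06 + 45 days = 2023-11-20.

2023-11-20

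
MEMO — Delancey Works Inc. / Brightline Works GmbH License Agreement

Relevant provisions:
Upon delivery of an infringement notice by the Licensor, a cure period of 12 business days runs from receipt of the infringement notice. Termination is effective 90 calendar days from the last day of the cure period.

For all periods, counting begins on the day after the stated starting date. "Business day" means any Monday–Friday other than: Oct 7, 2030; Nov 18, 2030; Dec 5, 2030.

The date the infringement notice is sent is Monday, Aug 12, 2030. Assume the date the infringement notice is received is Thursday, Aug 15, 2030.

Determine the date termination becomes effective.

From Thursday, Aug 15, 2030, 12 business days (Aug 16, Aug 19, Aug 20, Aug 21, …, Aug 29, Aug 30, Sep 2, skipping weekends) brings us to Monday, Sep 2, 2030, which is the last day of the cure period.
Adding 90 calendar days to Sep 2, 2030 gives Dec 1, 2030, which is the date termination becomes effective.

Dec 1, 2030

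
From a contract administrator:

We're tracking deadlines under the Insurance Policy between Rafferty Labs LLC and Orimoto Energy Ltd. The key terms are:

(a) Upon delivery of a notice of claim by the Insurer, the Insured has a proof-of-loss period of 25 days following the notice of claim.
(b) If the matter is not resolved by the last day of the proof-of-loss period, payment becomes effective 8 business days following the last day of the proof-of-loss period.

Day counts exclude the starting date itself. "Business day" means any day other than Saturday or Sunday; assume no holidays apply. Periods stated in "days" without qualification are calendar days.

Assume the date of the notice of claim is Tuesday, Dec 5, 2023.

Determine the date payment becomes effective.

Jan 10, 2024

The last day of the proof-of-loss period: 25 calendar days after Dec 5, 2023 is Dec 30, 2023.
The date payment becomes effective: 8 business days after Saturday, Dec 30, 2023, skipping weekends — Jan 1, Jan 2, Jan 3, Jan 4, Jan 5, Jan 8, Jan 9, Jan 10 — lands on Wednesday, Jan 10, 2024.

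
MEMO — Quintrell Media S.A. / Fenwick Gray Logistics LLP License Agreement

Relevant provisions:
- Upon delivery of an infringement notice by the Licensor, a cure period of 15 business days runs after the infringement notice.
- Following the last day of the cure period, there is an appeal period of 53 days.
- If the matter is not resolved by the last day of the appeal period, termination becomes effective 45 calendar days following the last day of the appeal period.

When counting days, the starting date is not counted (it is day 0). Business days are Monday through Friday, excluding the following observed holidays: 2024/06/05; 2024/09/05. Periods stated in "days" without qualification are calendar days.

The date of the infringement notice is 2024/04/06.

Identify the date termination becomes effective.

The last day of the cure period: counting 15 business days from Saturday, 2024/04/06 (Apr 8, Apr 9, Apr 10, Apr 11, …, Apr 24, Apr 25, Apr 26, skipping weekends) reaches Friday, 2024/04/26.
Adding 53 calendar days to 2024/04/26 gives 2024/06/18, which is the last day of the appeal period.
The date termination becomes effective: 45 calendar days after 2024/06/18 is 2024/08/02.

2024/08/02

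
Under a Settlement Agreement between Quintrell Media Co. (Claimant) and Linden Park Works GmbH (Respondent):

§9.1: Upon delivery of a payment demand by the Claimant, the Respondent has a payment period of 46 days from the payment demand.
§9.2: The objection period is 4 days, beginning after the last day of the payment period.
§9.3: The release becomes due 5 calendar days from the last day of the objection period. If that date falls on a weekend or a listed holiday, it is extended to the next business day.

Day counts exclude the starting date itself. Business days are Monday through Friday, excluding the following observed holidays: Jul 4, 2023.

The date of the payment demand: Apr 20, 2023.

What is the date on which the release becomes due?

Adding 46 calendar days to Apr 20, 2023 gives Jun 5, 2023, which is the last day of the payment period.
Adding 4 calendar days to Jun 5, 2023 gives Jun 9, 2023, which is the last day of the objection period.
Adding 5 calendar days to Jun 9, 2023 gives Jun 14, 2023, which is the date on which the release becomes due. Jun 14, 2023 is a Wednesday and is not a listed holiday, so no roll-forward applies.

Jun 14, 2023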